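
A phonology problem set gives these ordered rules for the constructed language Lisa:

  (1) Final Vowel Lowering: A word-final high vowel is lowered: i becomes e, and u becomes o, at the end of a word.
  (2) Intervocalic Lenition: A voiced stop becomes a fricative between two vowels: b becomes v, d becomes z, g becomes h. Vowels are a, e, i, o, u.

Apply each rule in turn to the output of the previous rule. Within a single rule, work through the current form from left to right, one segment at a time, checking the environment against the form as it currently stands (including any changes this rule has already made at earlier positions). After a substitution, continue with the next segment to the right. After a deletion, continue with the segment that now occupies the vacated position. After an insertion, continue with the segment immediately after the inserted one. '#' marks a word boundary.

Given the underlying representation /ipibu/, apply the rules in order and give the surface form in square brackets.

(1) Final Vowel Lowering: [ipibu] → [ipibo]
(2) Intervocalic Lenition: [ipibo] → [ipivo]

[ipivo]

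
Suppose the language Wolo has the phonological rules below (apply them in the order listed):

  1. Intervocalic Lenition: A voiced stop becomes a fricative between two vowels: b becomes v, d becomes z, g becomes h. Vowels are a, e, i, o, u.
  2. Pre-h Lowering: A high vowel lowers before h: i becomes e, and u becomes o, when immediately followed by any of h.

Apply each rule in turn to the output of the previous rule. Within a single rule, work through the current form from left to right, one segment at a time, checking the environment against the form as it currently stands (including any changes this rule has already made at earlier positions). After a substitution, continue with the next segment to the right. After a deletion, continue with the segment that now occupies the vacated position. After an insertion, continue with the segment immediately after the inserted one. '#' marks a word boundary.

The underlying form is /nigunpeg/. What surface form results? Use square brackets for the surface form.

1 Intervocalic Lenition: [nigunpeg] → [nihunpeg]
2 Pre-h Lowering: [nihunpeg] → [nehunpeg]

[nehunpeg]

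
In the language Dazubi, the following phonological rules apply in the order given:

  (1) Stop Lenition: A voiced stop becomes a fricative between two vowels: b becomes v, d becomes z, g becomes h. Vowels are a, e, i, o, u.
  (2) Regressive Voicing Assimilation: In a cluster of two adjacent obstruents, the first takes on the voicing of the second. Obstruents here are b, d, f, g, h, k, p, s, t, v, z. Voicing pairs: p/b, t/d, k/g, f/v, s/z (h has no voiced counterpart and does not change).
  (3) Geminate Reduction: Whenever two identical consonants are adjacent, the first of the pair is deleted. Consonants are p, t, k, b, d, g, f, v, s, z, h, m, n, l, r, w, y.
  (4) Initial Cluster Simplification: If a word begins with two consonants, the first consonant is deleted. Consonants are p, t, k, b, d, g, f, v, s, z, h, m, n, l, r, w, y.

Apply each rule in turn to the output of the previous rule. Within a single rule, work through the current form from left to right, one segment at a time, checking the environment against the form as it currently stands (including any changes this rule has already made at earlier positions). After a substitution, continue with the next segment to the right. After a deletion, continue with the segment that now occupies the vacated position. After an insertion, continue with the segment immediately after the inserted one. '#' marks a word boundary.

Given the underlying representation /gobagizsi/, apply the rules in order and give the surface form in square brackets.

[govahisi]

(1) Stop Lenition: [gobagizsi] → [govahizsi]
(2) Regressive Voicing Assimilation: [govahizsi] → [govahissi]
(3) Geminate Reduction: [govahissi] → [govahisi]
(4) Initial Cluster Simplification: no change — [govahisi]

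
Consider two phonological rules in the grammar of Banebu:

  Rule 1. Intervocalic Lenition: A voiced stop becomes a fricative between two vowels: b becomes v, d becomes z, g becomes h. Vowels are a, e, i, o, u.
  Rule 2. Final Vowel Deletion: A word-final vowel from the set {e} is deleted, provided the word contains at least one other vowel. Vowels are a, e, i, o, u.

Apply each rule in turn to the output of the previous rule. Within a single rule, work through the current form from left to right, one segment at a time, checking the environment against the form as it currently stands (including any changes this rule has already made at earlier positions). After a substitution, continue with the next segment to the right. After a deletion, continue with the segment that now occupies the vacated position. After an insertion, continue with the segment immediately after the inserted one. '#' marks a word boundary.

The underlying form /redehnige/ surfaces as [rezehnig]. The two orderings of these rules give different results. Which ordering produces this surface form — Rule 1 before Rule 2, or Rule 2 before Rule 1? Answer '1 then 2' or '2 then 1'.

Order 1 then 2:
  1 Intervocalic Lenition: [redehnige] → [rezehnihe]
  2 Final Vowel Deletion: [rezehnihe] → [rezehnih]
  result: [rezehnih]
Order 2 then 1:
  2 Final Vowel Deletion: [redehnige] → [redehnig]
  1 Intervocalic Lenition: [redehnig] → [rezehnig]
  result: [rezehnig]

2 then 1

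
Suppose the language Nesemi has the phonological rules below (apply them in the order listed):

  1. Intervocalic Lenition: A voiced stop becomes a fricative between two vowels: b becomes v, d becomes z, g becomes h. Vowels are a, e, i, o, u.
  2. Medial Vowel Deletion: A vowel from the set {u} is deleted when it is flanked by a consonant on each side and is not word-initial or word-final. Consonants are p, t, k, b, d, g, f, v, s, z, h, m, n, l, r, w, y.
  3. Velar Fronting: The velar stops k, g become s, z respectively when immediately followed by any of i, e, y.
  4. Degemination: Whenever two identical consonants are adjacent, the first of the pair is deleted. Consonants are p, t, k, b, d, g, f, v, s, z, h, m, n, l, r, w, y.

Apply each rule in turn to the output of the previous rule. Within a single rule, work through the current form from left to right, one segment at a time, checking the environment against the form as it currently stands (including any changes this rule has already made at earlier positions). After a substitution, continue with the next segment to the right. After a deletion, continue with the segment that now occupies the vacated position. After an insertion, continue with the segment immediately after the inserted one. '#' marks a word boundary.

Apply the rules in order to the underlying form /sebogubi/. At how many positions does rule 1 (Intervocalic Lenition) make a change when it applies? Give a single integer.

3

1 Intervocalic Lenition: [sebogubi] → [sevohuvi]
2 Medial Vowel Deletion: [sevohuvi] → [sevohvi]
3 Velar Fronting: no change — [sevohvi]
4 Degemination: no change — [sevohvi]
Rule 1 changed 3 position(s).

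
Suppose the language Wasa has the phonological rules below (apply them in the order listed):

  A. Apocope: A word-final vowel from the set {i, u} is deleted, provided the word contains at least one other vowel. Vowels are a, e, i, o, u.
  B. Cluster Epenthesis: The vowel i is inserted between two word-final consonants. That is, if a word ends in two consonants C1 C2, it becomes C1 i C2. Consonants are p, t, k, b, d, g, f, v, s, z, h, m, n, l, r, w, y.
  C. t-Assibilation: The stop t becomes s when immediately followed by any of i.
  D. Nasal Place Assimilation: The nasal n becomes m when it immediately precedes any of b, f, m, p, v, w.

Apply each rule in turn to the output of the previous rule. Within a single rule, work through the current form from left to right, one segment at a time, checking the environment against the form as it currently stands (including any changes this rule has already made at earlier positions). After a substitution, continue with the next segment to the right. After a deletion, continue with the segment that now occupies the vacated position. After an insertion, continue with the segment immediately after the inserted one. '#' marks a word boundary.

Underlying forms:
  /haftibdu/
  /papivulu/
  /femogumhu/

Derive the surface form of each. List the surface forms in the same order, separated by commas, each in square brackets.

/haftibdu/:
  A Apocope: [haftibdu] → [haftibd]
  B Cluster Epenthesis: [haftibd] → [haftibid]
  C t-Assibilation: [haftibid] → [hafsibid]
  D Nasal Place Assimilation: no change — [hafsibid]
/papivulu/:
  A Apocope: [papivulu] → [papivul]
  B Cluster Epenthesis: no change — [papivul]
  C t-Assibilation: no change — [papivul]
  D Nasal Place Assimilation: no change — [papivul]
/femogumhu/:
  A Apocope: [femogumhu] → [femogumh]
  B Cluster Epenthesis: [femogumh] → [femogumih]
  C t-Assibilation: no change — [femogumih]
  D Nasal Place Assimilation: no change — [femogumih]

[hafsibid], [papivul], [femogumih]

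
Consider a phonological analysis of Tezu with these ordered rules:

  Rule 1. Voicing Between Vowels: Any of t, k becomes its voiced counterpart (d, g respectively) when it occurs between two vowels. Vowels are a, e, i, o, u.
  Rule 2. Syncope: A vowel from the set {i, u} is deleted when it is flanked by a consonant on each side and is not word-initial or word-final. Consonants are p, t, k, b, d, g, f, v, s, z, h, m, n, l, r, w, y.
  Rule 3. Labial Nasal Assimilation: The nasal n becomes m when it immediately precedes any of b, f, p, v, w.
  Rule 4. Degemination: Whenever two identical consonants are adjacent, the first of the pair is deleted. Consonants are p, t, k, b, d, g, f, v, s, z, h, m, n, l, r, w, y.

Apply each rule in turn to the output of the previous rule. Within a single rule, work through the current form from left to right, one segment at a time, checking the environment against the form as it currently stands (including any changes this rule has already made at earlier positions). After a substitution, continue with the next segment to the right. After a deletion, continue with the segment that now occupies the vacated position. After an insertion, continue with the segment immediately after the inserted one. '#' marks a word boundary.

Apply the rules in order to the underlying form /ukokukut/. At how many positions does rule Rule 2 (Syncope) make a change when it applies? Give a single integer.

2

Rule 1 Voicing Between Vowels: [ukokukut] → [ugogugut]
Rule 2 Syncope: [ugogugut] → [ugoggt]
Rule 3 Labial Nasal Assimilation: no change — [ugoggt]
Rule 4 Degemination: [ugoggt] → [ugogt]
Rule Rule 2 changed 2 position(s).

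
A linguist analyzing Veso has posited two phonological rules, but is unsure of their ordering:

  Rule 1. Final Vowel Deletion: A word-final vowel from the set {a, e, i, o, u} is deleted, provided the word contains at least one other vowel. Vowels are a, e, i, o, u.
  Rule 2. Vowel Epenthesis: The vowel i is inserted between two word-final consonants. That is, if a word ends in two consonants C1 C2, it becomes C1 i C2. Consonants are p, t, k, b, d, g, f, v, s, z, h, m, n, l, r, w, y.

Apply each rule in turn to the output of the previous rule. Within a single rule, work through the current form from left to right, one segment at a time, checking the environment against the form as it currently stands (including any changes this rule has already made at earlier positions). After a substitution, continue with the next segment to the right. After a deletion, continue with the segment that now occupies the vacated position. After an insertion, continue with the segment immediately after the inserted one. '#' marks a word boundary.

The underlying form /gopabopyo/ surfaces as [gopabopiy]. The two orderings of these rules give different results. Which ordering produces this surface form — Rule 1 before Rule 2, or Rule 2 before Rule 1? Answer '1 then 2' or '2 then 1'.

Order 1 then 2:
  1 Final Vowel Deletion: [gopabopyo] → [gopabopy]
  2 Vowel Epenthesis: [gopabopy] → [gopabopiy]
  result: [gopabopiy]
Order 2 then 1:
  2 Vowel Epenthesis: no change — [gopabopyo]
  1 Final Vowel Deletion: [gopabopyo] → [gopabopy]
  result: [gopabopy]

1 then 2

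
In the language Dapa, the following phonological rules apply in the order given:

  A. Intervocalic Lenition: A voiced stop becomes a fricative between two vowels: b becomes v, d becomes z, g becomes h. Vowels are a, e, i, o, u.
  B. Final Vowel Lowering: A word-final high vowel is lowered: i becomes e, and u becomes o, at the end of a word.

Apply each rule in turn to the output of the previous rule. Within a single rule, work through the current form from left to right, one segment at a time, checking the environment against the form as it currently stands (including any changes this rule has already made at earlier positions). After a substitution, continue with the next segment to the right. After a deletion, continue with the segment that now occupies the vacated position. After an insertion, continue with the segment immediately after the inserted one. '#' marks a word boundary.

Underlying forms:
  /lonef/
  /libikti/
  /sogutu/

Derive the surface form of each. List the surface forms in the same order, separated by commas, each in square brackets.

/lonef/:
  A Intervocalic Lenition: no change — [lonef]
  B Final Vowel Lowering: no change — [lonef]
/libikti/:
  A Intervocalic Lenition: [libikti] → [livikti]
  B Final Vowel Lowering: [livikti] → [livikte]
/sogutu/:
  A Intervocalic Lenition: [sogutu] → [sohutu]
  B Final Vowel Lowering: [sohutu] → [sohuto]

[lonef], [livikte], [sohuto]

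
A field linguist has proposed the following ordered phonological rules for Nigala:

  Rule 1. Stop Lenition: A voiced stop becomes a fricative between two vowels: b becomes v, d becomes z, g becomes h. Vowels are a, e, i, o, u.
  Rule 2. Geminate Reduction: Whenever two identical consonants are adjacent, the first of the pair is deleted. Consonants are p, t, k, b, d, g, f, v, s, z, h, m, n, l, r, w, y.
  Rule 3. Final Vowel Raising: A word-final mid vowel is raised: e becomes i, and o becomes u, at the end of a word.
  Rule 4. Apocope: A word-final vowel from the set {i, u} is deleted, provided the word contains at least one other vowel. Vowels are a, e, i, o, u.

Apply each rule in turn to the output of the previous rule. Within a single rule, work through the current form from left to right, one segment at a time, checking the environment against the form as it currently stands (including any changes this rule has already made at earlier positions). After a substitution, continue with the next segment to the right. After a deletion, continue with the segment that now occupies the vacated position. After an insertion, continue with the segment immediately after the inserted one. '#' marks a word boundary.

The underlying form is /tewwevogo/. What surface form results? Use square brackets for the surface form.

[tewevoh]

Rule 1 Stop Lenition: [tewwevogo] → [tewwevoho]
Rule 2 Geminate Reduction: [tewwevoho] → [tewevoho]
Rule 3 Final Vowel Raising: [tewevoho] → [tewevohu]
Rule 4 Apocope: [tewevohu] → [tewevoh]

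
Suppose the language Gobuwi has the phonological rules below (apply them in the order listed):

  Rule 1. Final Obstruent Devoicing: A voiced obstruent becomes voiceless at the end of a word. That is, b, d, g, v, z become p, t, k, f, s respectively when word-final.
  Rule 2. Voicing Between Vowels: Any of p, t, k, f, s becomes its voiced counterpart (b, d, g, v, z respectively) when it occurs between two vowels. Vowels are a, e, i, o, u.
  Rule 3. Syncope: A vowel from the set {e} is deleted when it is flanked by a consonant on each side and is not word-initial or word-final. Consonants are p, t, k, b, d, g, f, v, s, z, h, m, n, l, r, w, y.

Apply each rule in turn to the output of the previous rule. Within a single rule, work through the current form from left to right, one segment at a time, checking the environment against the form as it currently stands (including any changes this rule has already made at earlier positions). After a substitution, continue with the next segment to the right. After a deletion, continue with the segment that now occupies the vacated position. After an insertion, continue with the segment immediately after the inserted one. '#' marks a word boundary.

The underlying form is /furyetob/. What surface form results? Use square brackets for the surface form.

[furydop]

Rule 1 Final Obstruent Devoicing: [furyetob] → [furyetop]
Rule 2 Voicing Between Vowels: [furyetop] → [furyedop]
Rule 3 Syncope: [furyedop] → [furydop]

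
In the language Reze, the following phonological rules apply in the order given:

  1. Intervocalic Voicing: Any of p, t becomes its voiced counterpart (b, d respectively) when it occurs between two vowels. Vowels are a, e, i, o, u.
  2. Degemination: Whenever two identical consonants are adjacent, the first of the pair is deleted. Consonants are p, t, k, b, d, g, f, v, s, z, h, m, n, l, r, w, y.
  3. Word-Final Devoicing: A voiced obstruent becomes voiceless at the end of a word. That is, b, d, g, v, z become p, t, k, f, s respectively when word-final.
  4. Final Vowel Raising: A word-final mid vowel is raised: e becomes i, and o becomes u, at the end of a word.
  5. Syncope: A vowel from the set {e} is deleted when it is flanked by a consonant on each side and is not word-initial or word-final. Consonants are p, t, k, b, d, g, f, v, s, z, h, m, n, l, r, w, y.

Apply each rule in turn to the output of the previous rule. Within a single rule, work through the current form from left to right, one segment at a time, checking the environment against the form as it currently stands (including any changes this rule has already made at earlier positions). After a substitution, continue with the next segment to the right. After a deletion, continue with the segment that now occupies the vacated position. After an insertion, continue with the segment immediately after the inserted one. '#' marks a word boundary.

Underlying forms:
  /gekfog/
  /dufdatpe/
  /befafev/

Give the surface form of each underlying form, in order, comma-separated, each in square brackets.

/gekfog/:
  1 Intervocalic Voicing: no change — [gekfog]
  2 Degemination: no change — [gekfog]
  3 Word-Final Devoicing: [gekfog] → [gekfok]
  4 Final Vowel Raising: no change — [gekfok]
  5 Syncope: [gekfok] → [gkfok]
/dufdatpe/:
  1 Intervocalic Voicing: no change — [dufdatpe]
  2 Degemination: no change — [dufdatpe]
  3 Word-Final Devoicing: no change — [dufdatpe]
  4 Final Vowel Raising: [dufdatpe] → [dufdatpi]
  5 Syncope: no change — [dufdatpi]
/befafev/:
  1 Intervocalic Voicing: no change — [befafev]
  2 Degemination: no change — [befafev]
  3 Word-Final Devoicing: [befafev] → [befafef]
  4 Final Vowel Raising: no change — [befafef]
  5 Syncope: [befafef] → [bfaff]

[gkfok], [dufdatpi], [bfaff]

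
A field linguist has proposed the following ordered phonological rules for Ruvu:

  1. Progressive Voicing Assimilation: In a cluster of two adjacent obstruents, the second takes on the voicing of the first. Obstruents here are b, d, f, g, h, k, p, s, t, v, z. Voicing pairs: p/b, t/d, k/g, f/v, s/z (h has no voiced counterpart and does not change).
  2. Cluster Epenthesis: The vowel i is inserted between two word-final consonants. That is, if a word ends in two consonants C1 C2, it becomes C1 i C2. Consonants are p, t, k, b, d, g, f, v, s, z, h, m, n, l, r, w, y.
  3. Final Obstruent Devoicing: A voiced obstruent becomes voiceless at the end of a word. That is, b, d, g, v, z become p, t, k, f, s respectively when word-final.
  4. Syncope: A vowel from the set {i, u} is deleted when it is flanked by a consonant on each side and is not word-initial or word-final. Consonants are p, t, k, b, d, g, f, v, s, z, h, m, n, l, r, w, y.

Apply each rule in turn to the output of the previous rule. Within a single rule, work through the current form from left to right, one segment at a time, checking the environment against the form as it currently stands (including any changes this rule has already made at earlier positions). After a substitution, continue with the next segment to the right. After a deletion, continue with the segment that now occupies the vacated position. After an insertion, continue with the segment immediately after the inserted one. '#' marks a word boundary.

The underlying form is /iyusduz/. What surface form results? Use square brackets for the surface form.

[iysts]

1 Progressive Voicing Assimilation: [iyusduz] → [iyustuz]
2 Cluster Epenthesis: no change — [iyustuz]
3 Final Obstruent Devoicing: [iyustuz] → [iyustus]
4 Syncope: [iyustus] → [iysts]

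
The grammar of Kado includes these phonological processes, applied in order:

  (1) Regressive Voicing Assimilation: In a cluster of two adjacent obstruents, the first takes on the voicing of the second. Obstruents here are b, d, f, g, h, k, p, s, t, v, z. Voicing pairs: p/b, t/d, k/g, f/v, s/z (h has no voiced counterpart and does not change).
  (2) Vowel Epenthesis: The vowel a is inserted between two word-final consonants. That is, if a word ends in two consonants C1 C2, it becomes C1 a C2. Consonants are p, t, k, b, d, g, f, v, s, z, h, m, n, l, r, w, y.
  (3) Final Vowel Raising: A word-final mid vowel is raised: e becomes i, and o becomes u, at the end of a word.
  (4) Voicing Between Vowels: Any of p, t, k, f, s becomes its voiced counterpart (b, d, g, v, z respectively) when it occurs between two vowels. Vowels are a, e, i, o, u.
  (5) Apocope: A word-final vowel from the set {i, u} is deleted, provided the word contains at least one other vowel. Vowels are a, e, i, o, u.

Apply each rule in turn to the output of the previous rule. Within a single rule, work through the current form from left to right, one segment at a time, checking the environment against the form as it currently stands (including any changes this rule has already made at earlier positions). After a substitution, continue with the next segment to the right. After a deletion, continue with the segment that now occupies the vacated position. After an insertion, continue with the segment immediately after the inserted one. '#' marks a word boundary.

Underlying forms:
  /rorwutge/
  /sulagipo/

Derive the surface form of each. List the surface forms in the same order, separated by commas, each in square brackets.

/rorwutge/:
  (1) Regressive Voicing Assimilation: [rorwutge] → [rorwudge]
  (2) Vowel Epenthesis: no change — [rorwudge]
  (3) Final Vowel Raising: [rorwudge] → [rorwudgi]
  (4) Voicing Between Vowels: no change — [rorwudgi]
  (5) Apocope: [rorwudgi] → [rorwudg]
/sulagipo/:
  (1) Regressive Voicing Assimilation: no change — [sulagipo]
  (2) Vowel Epenthesis: no change — [sulagipo]
  (3) Final Vowel Raising: [sulagipo] → [sulagipu]
  (4) Voicing Between Vowels: [sulagipu] → [sulagibu]
  (5) Apocope: [sulagibu] → [sulagib]

[rorwudg], [sulagib]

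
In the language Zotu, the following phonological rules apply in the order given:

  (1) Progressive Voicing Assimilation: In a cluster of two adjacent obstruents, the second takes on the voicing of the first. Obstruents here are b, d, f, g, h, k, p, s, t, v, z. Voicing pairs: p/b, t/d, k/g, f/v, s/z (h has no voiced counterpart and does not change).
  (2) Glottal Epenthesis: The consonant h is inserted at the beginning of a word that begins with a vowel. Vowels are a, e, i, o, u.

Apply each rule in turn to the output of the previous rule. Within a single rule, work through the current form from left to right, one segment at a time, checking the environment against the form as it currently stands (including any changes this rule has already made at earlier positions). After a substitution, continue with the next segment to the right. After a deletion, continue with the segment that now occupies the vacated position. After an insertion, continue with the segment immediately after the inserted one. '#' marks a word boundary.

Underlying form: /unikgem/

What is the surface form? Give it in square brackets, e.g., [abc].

(1) Progressive Voicing Assimilation: [unikgem] → [unikkem]
(2) Glottal Epenthesis: [unikkem] → [hunikkem]

[hunikkem]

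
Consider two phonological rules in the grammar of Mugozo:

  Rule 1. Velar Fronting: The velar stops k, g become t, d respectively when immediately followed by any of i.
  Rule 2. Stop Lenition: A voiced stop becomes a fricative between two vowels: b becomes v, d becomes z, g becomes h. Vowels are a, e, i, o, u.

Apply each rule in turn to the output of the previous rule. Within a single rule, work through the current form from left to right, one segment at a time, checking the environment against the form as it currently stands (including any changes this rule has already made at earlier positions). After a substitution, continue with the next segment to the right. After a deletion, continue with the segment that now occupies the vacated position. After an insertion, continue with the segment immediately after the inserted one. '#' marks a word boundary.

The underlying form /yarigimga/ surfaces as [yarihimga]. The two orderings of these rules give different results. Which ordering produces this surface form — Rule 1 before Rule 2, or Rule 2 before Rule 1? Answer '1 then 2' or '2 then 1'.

2 then 1

Order 1 then 2:
  1 Velar Fronting: [yarigimga] → [yaridimga]
  2 Stop Lenition: [yaridimga] → [yarizimga]
  result: [yarizimga]
Order 2 then 1:
  2 Stop Lenition: [yarigimga] → [yarihimga]
  1 Velar Fronting: no change — [yarihimga]
  result: [yarihimga]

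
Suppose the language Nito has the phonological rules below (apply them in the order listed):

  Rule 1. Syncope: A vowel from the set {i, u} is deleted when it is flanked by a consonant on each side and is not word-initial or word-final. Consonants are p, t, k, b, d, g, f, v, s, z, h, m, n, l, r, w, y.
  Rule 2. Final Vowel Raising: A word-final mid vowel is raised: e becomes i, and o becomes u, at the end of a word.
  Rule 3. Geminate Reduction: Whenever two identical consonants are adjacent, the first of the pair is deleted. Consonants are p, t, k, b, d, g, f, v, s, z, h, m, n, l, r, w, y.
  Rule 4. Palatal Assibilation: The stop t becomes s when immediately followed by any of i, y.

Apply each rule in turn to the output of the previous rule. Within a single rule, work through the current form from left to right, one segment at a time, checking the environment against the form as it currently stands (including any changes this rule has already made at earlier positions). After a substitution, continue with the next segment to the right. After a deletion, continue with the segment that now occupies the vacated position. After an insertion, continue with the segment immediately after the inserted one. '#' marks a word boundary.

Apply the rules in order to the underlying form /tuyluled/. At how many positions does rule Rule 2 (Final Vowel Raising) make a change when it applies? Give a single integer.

0

Rule 1 Syncope: [tuyluled] → [tylled]
Rule 2 Final Vowel Raising: no change — [tylled]
Rule 3 Geminate Reduction: [tylled] → [tyled]
Rule 4 Palatal Assibilation: [tyled] → [syled]
Rule Rule 2 changed 0 position(s).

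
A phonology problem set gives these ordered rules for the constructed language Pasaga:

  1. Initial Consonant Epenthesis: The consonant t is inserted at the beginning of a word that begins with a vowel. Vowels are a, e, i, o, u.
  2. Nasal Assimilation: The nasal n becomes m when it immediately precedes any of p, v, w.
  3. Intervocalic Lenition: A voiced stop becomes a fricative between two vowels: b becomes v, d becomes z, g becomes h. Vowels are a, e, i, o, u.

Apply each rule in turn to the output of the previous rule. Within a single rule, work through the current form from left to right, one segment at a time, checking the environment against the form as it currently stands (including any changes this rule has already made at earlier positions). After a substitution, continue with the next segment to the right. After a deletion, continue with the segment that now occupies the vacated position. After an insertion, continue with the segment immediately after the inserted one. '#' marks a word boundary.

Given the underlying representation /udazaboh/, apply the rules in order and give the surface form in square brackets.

[tuzazavoh]

1 Initial Consonant Epenthesis: [udazaboh] → [tudazaboh]
2 Nasal Assimilation: no change — [tudazaboh]
3 Intervocalic Lenition: [tudazaboh] → [tuzazavoh]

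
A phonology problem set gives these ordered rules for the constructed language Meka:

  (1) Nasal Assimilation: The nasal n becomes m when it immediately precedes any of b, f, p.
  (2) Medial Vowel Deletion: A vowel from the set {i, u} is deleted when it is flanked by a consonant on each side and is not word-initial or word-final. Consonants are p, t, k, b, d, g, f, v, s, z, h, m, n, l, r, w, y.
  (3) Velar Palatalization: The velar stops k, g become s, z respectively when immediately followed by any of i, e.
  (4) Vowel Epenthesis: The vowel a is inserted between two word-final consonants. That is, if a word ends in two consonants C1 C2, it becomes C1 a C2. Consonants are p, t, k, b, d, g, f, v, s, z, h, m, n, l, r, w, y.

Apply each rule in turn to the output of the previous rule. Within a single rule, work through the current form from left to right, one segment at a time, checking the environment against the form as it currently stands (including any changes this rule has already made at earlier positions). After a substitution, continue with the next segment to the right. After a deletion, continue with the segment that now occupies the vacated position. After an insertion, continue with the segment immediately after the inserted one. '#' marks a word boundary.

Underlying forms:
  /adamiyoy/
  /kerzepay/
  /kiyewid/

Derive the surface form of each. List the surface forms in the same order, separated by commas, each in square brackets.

/adamiyoy/:
  (1) Nasal Assimilation: no change — [adamiyoy]
  (2) Medial Vowel Deletion: [adamiyoy] → [adamyoy]
  (3) Velar Palatalization: no change — [adamyoy]
  (4) Vowel Epenthesis: no change — [adamyoy]
/kerzepay/:
  (1) Nasal Assimilation: no change — [kerzepay]
  (2) Medial Vowel Deletion: no change — [kerzepay]
  (3) Velar Palatalization: [kerzepay] → [serzepay]
  (4) Vowel Epenthesis: no change — [serzepay]
/kiyewid/:
  (1) Nasal Assimilation: no change — [kiyewid]
  (2) Medial Vowel Deletion: [kiyewid] → [kyewd]
  (3) Velar Palatalization: no change — [kyewd]
  (4) Vowel Epenthesis: [kyewd] → [kyewad]

[adamyoy], [serzepay], [kyewad]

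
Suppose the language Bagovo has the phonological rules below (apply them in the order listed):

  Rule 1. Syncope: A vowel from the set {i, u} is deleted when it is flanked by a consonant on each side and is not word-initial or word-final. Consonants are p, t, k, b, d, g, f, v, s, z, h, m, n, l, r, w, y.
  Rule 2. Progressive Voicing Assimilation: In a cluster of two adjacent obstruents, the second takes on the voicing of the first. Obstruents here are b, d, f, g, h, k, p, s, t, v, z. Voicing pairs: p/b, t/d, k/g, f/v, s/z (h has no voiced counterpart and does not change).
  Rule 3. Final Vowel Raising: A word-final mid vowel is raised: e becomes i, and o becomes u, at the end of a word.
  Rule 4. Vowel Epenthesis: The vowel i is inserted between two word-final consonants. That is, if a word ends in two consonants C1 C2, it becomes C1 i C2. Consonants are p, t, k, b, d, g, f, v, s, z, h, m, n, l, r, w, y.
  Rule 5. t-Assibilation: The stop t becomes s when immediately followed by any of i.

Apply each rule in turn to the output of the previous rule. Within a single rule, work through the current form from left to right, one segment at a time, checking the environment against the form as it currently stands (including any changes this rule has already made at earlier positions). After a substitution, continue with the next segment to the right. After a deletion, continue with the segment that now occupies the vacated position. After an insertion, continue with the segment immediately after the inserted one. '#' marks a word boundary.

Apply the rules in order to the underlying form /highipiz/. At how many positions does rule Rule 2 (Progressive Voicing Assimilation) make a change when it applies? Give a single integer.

Rule 1 Syncope: [highipiz] → [hghpz]
Rule 2 Progressive Voicing Assimilation: [hghpz] → [hkhps]
Rule 3 Final Vowel Raising: no change — [hkhps]
Rule 4 Vowel Epenthesis: [hkhps] → [hkhpis]
Rule 5 t-Assibilation: no change — [hkhpis]
Rule Rule 2 changed 2 position(s).

2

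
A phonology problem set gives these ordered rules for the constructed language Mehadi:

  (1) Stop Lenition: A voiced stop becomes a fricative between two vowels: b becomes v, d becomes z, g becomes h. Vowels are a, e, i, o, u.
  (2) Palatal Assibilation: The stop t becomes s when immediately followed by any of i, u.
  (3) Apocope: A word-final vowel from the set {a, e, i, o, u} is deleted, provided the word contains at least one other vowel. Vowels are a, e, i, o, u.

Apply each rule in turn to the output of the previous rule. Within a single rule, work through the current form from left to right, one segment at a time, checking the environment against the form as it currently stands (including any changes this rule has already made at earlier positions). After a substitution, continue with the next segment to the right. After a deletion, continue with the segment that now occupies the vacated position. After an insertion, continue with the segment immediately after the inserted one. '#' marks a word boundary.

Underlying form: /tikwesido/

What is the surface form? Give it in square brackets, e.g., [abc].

(1) Stop Lenition: [tikwesido] → [tikwesizo]
(2) Palatal Assibilation: [tikwesizo] → [sikwesizo]
(3) Apocope: [sikwesizo] → [sikwesiz]

[sikwesiz]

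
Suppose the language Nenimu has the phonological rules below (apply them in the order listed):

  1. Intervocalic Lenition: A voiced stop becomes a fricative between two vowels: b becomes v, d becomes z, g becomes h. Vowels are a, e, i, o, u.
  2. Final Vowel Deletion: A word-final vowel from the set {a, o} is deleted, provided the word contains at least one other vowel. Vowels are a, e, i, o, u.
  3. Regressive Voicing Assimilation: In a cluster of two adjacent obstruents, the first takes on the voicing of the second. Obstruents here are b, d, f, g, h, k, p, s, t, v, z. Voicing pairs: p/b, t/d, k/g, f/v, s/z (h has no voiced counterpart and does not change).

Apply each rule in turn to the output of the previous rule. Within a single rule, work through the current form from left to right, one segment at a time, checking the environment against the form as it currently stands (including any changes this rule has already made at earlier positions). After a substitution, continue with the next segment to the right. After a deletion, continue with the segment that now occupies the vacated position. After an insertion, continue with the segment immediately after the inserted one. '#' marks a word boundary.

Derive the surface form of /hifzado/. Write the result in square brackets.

1 Intervocalic Lenition: [hifzado] → [hifzazo]
2 Final Vowel Deletion: [hifzazo] → [hifzaz]
3 Regressive Voicing Assimilation: [hifzaz] → [hivzaz]

[hivzaz]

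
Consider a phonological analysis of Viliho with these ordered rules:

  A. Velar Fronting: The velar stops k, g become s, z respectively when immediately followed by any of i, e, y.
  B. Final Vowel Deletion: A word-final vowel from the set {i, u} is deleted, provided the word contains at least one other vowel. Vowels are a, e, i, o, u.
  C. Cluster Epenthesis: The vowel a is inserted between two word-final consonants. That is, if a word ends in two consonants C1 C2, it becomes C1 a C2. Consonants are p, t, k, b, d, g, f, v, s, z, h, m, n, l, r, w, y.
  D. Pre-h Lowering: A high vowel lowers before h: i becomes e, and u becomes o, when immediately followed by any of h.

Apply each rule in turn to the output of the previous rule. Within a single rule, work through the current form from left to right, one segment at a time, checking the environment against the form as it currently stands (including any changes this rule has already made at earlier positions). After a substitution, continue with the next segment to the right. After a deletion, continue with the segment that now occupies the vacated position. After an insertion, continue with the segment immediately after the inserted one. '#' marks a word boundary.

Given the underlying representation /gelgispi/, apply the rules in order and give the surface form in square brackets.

[zelzisap]

A Velar Fronting: [gelgispi] → [zelzispi]
B Final Vowel Deletion: [zelzispi] → [zelzisp]
C Cluster Epenthesis: [zelzisp] → [zelzisap]
D Pre-h Lowering: no change — [zelzisap]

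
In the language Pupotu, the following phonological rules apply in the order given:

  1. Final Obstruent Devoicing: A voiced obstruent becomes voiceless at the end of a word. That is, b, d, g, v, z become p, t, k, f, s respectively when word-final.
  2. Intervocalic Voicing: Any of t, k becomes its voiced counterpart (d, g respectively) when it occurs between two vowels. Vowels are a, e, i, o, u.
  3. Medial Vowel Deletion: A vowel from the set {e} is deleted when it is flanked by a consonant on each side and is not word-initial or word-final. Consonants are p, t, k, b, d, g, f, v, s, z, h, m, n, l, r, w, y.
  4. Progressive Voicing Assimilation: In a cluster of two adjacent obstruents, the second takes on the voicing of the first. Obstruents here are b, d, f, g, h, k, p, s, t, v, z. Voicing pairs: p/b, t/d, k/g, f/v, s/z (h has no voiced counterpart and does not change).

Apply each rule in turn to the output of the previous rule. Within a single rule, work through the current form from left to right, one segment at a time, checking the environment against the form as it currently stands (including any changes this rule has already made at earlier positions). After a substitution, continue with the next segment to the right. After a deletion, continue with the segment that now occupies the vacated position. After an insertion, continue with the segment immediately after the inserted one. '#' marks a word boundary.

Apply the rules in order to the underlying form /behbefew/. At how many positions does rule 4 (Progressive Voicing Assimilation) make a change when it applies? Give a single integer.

1 Final Obstruent Devoicing: no change — [behbefew]
2 Intervocalic Voicing: no change — [behbefew]
3 Medial Vowel Deletion: [behbefew] → [bhbfw]
4 Progressive Voicing Assimilation: [bhbfw] → [bhpfw]
Rule 4 changed 1 position(s).

1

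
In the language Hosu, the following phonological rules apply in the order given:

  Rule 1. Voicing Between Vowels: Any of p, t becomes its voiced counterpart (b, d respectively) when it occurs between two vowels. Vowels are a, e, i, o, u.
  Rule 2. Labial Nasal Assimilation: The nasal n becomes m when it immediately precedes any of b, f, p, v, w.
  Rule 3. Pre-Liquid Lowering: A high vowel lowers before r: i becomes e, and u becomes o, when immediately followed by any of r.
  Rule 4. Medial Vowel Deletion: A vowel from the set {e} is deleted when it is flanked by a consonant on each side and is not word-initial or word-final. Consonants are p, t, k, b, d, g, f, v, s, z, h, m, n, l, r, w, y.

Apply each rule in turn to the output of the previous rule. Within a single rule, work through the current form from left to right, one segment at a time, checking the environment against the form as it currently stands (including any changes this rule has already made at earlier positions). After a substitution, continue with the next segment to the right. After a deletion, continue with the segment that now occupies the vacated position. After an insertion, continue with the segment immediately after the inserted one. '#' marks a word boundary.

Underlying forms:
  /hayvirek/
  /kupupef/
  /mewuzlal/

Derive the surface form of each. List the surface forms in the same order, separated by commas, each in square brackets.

[hayvrk], [kububf], [mwuzlal]

/hayvirek/:
  Rule 1 Voicing Between Vowels: no change — [hayvirek]
  Rule 2 Labial Nasal Assimilation: no change — [hayvirek]
  Rule 3 Pre-Liquid Lowering: [hayvirek] → [hayverek]
  Rule 4 Medial Vowel Deletion: [hayverek] → [hayvrk]
/kupupef/:
  Rule 1 Voicing Between Vowels: [kupupef] → [kububef]
  Rule 2 Labial Nasal Assimilation: no change — [kububef]
  Rule 3 Pre-Liquid Lowering: no change — [kububef]
  Rule 4 Medial Vowel Deletion: [kububef] → [kububf]
/mewuzlal/:
  Rule 1 Voicing Between Vowels: no change — [mewuzlal]
  Rule 2 Labial Nasal Assimilation: no change — [mewuzlal]
  Rule 3 Pre-Liquid Lowering: no change — [mewuzlal]
  Rule 4 Medial Vowel Deletion: [mewuzlal] → [mwuzlal]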